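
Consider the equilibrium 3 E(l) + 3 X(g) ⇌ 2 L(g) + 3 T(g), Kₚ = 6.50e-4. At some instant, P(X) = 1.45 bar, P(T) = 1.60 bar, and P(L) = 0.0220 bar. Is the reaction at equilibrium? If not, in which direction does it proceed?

(E is a pure liquid — omitted from Qₚ.)
Qₚ = P(L)²·P(T)³ / P(X)³ = (0.0220)²·(1.60)³ / (1.45)³ = 6.50e-4
Qₚ = 6.50e-4 = Kₚ, so the system is already at equilibrium.

no net change (already at equilibrium)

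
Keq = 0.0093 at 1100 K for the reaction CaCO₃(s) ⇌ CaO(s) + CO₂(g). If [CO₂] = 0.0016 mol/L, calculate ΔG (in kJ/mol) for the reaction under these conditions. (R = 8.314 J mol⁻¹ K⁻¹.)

ΔG = -16.1 kJ/mol

(CaCO₃, CaO are pure solids — omitted from Q.)
Q = [CO₂] = 0.00160
ΔG = RT ln(Q/Keq) = (8.314 J mol⁻¹ K⁻¹)(1100 K) × ln(0.00160/0.0093)
   = (9.145 kJ/mol)(-1.760) = -16.1 kJ/mol
ΔG < 0, so the forward reaction is spontaneous (proceeds forward).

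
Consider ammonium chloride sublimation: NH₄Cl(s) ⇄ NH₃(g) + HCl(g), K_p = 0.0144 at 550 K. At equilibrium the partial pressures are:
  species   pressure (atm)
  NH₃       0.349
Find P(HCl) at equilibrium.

(NH₄Cl is a pure solid — omitted from K_p.)
At equilibrium, K_p = P(NH₃)·P(HCl) = 0.0144.
(0.349)·(P(HCl)) = 0.0144
P(HCl) = 0.0413 atm

P(HCl) = 0.0413 atm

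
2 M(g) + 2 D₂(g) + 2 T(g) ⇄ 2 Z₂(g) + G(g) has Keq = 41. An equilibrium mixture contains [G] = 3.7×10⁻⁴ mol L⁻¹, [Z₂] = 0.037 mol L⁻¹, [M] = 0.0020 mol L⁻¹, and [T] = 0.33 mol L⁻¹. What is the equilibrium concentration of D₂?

At equilibrium, Keq = [Z₂]²·[G] / ([M]²·[D₂]²·[T]²) = 41.
(0.037)²·(3.7×10⁻⁴) / ((0.0020)²·([D₂])²·(0.33)²) = 41
[D₂]² = 0.0284 ⇒ [D₂] = 0.17 mol L⁻¹

[D₂] = 0.17 mol L⁻¹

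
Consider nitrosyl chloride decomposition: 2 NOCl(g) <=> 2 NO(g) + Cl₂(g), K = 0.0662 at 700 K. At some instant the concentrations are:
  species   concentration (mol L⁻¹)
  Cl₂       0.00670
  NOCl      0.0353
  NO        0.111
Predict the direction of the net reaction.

Q = [NO]²·[Cl₂] / [NOCl]² = (0.111)²·(0.00670) / (0.0353)² = 0.0662
Q = 0.0662 = K, so the system is already at equilibrium.

at equilibrium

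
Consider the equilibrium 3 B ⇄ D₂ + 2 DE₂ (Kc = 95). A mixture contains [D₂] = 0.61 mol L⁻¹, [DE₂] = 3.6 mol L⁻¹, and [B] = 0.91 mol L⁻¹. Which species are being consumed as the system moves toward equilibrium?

Qc = [D₂]·[DE₂]² / [B]³ = (0.61)·(3.6)² / (0.91)³ = 10
Qc = 10 < Kc = 95: net forward reaction.

B (reactants)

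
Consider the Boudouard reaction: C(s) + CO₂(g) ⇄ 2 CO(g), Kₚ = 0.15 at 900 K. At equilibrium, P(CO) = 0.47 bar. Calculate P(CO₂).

(C is a pure solid — omitted from Kₚ.)
At equilibrium, Kₚ = P(CO)² / P(CO₂) = 0.15.
(0.47)² / (P(CO₂)) = 0.15
P(CO₂) = 1.47 = 1.5 bar

P(CO₂) = 1.5 bar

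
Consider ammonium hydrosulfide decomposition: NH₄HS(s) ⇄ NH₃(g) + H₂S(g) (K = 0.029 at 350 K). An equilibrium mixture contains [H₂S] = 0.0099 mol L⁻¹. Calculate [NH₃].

(NH₄HS is a pure solid — omitted from K.)
At equilibrium, K = [NH₃]·[H₂S] = 0.029.
([NH₃])·(0.0099) = 0.029
[NH₃] = 2.93 = 2.9 mol L⁻¹

[NH₃] = 2.9 mol L⁻¹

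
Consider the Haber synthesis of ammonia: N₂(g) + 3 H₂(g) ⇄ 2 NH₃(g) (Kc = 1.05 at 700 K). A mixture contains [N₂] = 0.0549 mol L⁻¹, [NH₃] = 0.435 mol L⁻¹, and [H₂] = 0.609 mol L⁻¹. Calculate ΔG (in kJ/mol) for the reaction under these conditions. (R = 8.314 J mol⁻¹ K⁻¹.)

ΔG = 15.6 kJ/mol

Qc = [NH₃]² / ([N₂]·[H₂]³) = (0.435)² / ((0.0549)·(0.609)³) = 15.3
ΔG = RT ln(Qc/Kc) = (8.314 J mol⁻¹ K⁻¹)(700 K) × ln(15.3/1.05)
   = (5.820 kJ/mol)(2.679) = 15.6 kJ/mol
ΔG > 0, so the forward reaction is non-spontaneous (proceeds in reverse).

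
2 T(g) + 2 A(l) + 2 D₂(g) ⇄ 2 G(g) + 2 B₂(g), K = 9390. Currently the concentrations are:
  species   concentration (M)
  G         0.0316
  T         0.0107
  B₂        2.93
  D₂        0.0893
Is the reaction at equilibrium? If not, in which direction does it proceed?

(A is a pure liquid — omitted from Q.)
Q = [G]²·[B₂]² / ([T]²·[D₂]²) = (0.0316)²·(2.93)² / ((0.0107)²·(0.0893)²) = 9390
Q = 9390 = K, so the system is already at equilibrium.

no net change (already at equilibrium)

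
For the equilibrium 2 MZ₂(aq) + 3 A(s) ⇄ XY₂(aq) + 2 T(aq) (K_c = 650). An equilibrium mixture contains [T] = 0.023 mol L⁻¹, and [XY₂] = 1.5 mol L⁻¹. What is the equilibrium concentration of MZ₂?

[MZ₂] = 0.0011 mol L⁻¹

(A is a pure solid — omitted from K_c.)
At equilibrium, K_c = [XY₂]·[T]² / [MZ₂]² = 650.
(1.5)·(0.023)² / ([MZ₂])² = 650
[MZ₂]² = 1.22×10⁻⁶ ⇒ [MZ₂] = 0.0011 mol L⁻¹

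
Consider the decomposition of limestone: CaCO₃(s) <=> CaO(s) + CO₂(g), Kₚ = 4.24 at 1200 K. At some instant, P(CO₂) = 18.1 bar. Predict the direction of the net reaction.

toward reactants

(CaCO₃, CaO are pure solids — omitted from Qₚ.)
Qₚ = P(CO₂) = 18.1
Qₚ = 18.1 > Kₚ = 4.24, so the reverse reaction proceeds.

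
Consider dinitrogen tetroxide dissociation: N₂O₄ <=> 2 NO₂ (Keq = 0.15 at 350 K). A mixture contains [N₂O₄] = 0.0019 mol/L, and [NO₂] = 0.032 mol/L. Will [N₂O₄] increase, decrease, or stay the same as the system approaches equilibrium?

Q = [NO₂]² / [N₂O₄] = (0.032)² / (0.0019) = 0.54
Q = 0.54 > Keq = 0.15: net reverse reaction.
N₂O₄ is a reactant, so it increases.

increase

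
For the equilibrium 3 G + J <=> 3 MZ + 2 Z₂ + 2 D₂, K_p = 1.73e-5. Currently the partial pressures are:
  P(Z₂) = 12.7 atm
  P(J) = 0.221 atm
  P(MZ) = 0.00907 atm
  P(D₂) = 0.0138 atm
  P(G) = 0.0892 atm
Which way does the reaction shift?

Q_p = P(MZ)³·P(Z₂)²·P(D₂)² / (P(G)³·P(J)) = (0.00907)³·(12.7)²·(0.0138)² / ((0.0892)³·(0.221)) = 1.46e-4
Q_p = 1.46e-4 > K_p = 1.73e-5, so the reverse reaction proceeds.

in the reverse direction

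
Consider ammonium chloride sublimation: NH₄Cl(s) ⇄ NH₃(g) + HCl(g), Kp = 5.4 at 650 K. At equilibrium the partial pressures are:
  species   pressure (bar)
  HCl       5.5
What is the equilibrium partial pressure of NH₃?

P(NH₃) = 0.98 bar

(NH₄Cl is a pure solid — omitted from Kp.)
At equilibrium, Kp = P(NH₃)·P(HCl) = 5.4.
(P(NH₃))·(5.5) = 5.4
P(NH₃) = 0.982 = 0.98 bar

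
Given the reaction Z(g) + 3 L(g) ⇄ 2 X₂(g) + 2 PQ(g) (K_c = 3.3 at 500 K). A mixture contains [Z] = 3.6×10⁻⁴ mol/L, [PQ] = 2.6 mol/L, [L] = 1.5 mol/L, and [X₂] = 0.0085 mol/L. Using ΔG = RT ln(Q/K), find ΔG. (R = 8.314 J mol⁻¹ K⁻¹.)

ΔG = -8.75 kJ/mol

Q_c = [X₂]²·[PQ]² / ([Z]·[L]³) = (0.0085)²·(2.6)² / ((3.6×10⁻⁴)·(1.5)³) = 0.402
ΔG = RT ln(Q_c/K_c) = (8.314 J mol⁻¹ K⁻¹)(500 K) × ln(0.402/3.3)
   = (4.157 kJ/mol)(-2.105) = -8.75 kJ/mol
ΔG < 0, so the forward reaction is spontaneous (proceeds forward).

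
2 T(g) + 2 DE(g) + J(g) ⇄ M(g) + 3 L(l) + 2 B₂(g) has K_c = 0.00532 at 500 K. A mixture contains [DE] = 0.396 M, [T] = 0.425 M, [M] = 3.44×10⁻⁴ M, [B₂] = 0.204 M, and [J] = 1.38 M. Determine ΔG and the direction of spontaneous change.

(L is a pure liquid — omitted from Q_c.)
Q_c = [M]·[B₂]² / ([T]²·[DE]²·[J]) = (3.44×10⁻⁴)·(0.204)² / ((0.425)²·(0.396)²·(1.38)) = 3.66×10⁻⁴
ΔG = RT ln(Q_c/K_c) = (8.314 J mol⁻¹ K⁻¹)(500 K) × ln(3.66×10⁻⁴/0.00532)
   = (4.157 kJ/mol)(-2.677) = -11.1 kJ/mol
ΔG < 0, so the forward reaction is spontaneous (proceeds forward).

ΔG = -11.1 kJ/mol; the forward reaction is spontaneous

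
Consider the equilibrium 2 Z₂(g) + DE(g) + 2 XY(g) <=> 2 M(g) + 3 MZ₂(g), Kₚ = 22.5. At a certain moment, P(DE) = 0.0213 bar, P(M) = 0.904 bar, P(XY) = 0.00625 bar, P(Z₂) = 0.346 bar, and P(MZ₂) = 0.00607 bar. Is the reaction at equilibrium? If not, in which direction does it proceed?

Qₚ = P(M)²·P(MZ₂)³ / (P(Z₂)²·P(DE)·P(XY)²) = (0.904)²·(0.00607)³ / ((0.346)²·(0.0213)·(0.00625)²) = 1.83
Qₚ = 1.83 < Kₚ = 22.5, so the forward reaction proceeds.

forward (toward products)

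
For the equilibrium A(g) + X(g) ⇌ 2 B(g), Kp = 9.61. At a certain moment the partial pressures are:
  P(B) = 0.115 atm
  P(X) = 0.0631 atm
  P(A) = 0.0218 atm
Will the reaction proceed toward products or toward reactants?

Qp = P(B)² / (P(A)·P(X)) = (0.115)² / ((0.0218)·(0.0631)) = 9.61
Qp = 9.61 = Kp, so the system is already at equilibrium.

at equilibrium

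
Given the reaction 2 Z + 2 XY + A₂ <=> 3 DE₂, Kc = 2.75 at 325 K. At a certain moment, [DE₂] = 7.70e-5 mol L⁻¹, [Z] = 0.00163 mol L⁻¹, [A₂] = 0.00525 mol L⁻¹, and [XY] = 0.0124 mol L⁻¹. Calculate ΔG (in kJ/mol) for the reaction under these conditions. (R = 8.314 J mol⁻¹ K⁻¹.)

ΔG = -6.91 kJ/mol

Qc = [DE₂]³ / ([Z]²·[XY]²·[A₂]) = (7.70e-5)³ / ((0.00163)²·(0.0124)²·(0.00525)) = 0.213
ΔG = RT ln(Qc/Kc) = (8.314 J mol⁻¹ K⁻¹)(325 K) × ln(0.213/2.75)
   = (2.702 kJ/mol)(-2.558) = -6.91 kJ/mol
ΔG < 0, so the forward reaction is spontaneous (proceeds forward).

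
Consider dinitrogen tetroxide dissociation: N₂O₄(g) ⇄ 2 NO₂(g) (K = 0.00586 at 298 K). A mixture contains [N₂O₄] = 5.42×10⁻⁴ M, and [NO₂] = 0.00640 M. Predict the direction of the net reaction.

Q = [NO₂]² / [N₂O₄] = (0.00640)² / (5.42×10⁻⁴) = 0.0756
Q = 0.0756 > K = 0.00586, so the reverse reaction proceeds.

toward reactants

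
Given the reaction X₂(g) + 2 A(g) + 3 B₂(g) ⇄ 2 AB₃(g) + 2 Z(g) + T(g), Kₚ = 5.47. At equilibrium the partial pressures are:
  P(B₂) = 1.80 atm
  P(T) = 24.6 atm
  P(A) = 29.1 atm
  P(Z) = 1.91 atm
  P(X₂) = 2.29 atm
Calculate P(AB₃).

P(AB₃) = 26.3 atm

At equilibrium, Kₚ = P(AB₃)²·P(Z)²·P(T) / (P(X₂)·P(A)²·P(B₂)³) = 5.47.
(P(AB₃))²·(1.91)²·(24.6) / ((2.29)·(29.1)²·(1.80)³) = 5.47
P(AB₃)² = 689 ⇒ P(AB₃) = 26.3 atm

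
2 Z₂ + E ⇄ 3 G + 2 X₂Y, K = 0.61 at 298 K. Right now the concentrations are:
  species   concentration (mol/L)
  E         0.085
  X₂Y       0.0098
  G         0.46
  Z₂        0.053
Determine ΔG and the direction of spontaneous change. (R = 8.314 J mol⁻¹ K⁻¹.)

Q = [G]³·[X₂Y]² / ([Z₂]²·[E]) = (0.46)³·(0.0098)² / ((0.053)²·(0.085)) = 0.0392
ΔG = RT ln(Q/K) = (8.314 J mol⁻¹ K⁻¹)(298 K) × ln(0.0392/0.61)
   = (2.478 kJ/mol)(-2.745) = -6.80 kJ/mol
ΔG < 0, so the forward reaction is spontaneous (proceeds forward).

ΔG = -6.80 kJ/mol; the forward reaction is spontaneous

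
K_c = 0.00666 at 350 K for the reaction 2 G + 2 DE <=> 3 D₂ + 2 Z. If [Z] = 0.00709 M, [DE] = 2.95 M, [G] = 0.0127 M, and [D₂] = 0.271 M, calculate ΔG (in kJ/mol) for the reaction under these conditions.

Q_c = [D₂]³·[Z]² / ([G]²·[DE]²) = (0.271)³·(0.00709)² / ((0.0127)²·(2.95)²) = 7.13e-4
ΔG = RT ln(Q_c/K_c) = (8.314 J mol⁻¹ K⁻¹)(350 K) × ln(7.13e-4/0.00666)
   = (2.910 kJ/mol)(-2.234) = -6.50 kJ/mol
ΔG < 0, so the forward reaction is spontaneous (proceeds forward).

ΔG = -6.50 kJ/mol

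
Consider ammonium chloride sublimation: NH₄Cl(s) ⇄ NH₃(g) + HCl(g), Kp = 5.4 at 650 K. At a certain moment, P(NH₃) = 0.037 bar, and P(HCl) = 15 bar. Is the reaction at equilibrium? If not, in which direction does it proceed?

to the right

(NH₄Cl is a pure solid — omitted from Qp.)
Qp = P(NH₃)·P(HCl) = (0.037)·(15) = 0.55
Qp = 0.55 < Kp = 5.4, so the forward reaction proceeds.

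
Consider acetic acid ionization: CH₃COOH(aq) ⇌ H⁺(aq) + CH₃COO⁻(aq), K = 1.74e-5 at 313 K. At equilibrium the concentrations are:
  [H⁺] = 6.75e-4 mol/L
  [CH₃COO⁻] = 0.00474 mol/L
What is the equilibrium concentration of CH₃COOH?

At equilibrium, K = [H⁺]·[CH₃COO⁻] / [CH₃COOH] = 1.74e-5.
(6.75e-4)·(0.00474) / ([CH₃COOH]) = 1.74e-5
[CH₃COOH] = 0.184 mol/L

[CH₃COOH] = 0.184 mol/L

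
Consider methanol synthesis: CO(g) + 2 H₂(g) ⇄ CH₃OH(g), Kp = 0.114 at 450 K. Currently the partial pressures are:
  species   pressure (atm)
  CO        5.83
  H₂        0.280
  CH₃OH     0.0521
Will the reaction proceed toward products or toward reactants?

Qp = P(CH₃OH) / (P(CO)·P(H₂)²) = (0.0521) / ((5.83)·(0.280)²) = 0.114
Qp = 0.114 = Kp, so the system is already at equilibrium.

at equilibrium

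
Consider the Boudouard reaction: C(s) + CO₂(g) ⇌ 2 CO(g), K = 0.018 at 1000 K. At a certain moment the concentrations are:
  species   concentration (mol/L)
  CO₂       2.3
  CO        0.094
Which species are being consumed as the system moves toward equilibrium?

(C is a pure solid — omitted from Q.)
Q = [CO]² / [CO₂] = (0.094)² / (2.3) = 0.0038
Q = 0.0038 < K = 0.018: net forward reaction.

C, CO₂ (reactants)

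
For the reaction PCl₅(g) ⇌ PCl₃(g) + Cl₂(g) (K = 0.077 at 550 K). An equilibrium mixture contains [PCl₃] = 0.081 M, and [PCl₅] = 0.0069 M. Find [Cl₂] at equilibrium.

At equilibrium, K = [PCl₃]·[Cl₂] / [PCl₅] = 0.077.
(0.081)·([Cl₂]) / (0.0069) = 0.077
[Cl₂] = 0.00656 = 0.0066 M

[Cl₂] = 0.0066 M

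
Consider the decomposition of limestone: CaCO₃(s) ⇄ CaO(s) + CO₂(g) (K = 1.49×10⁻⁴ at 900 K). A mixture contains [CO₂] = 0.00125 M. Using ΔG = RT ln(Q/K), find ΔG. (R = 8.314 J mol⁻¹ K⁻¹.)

ΔG = 15.9 kJ/mol

(CaCO₃, CaO are pure solids — omitted from Q.)
Q = [CO₂] = 0.00125
ΔG = RT ln(Q/K) = (8.314 J mol⁻¹ K⁻¹)(900 K) × ln(0.00125/1.49×10⁻⁴)
   = (7.483 kJ/mol)(2.127) = 15.9 kJ/mol
ΔG > 0, so the forward reaction is non-spontaneous (proceeds in reverse).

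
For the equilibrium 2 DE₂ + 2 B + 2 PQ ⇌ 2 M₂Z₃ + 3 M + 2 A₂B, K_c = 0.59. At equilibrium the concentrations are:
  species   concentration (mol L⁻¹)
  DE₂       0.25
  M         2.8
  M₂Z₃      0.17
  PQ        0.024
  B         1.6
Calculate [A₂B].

At equilibrium, K_c = [M₂Z₃]²·[M]³·[A₂B]² / ([DE₂]²·[B]²·[PQ]²) = 0.59.
(0.17)²·(2.8)³·([A₂B])² / ((0.25)²·(1.6)²·(0.024)²) = 0.59
[A₂B]² = 8.57e-5 ⇒ [A₂B] = 0.0093 mol L⁻¹

[A₂B] = 0.0093 mol L⁻¹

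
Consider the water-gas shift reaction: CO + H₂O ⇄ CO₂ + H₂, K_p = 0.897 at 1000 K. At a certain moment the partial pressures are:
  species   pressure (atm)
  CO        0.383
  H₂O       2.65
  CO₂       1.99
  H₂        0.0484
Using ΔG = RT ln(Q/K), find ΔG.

Q_p = P(CO₂)·P(H₂) / (P(CO)·P(H₂O)) = (1.99)·(0.0484) / ((0.383)·(2.65)) = 0.0949
ΔG = RT ln(Q_p/K_p) = (8.314 J mol⁻¹ K⁻¹)(1000 K) × ln(0.0949/0.897)
   = (8.314 kJ/mol)(-2.246) = -18.7 kJ/mol
ΔG < 0, so the forward reaction is spontaneous (proceeds forward).

ΔG = -18.7 kJ/mol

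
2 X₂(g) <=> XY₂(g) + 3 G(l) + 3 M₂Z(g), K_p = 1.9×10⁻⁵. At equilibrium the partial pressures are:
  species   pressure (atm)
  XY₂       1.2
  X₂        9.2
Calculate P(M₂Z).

(G is a pure liquid — omitted from K_p.)
At equilibrium, K_p = P(XY₂)·P(M₂Z)³ / P(X₂)² = 1.9×10⁻⁵.
(1.2)·(P(M₂Z))³ / (9.2)² = 1.9×10⁻⁵
P(M₂Z)³ = 0.00134 ⇒ P(M₂Z) = 0.11 atm

P(M₂Z) = 0.11 atm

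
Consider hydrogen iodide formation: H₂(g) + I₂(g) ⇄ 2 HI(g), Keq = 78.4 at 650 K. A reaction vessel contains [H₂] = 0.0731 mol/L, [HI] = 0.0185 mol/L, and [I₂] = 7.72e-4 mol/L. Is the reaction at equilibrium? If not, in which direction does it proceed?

Q = [HI]² / ([H₂]·[I₂]) = (0.0185)² / ((0.0731)·(7.72e-4)) = 6.06
Q = 6.06 < Keq = 78.4, so the forward reaction proceeds.

toward products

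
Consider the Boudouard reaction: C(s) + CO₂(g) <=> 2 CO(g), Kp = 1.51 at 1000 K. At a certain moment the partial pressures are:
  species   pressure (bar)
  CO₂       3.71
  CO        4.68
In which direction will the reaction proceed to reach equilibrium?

to the left

(C is a pure solid — omitted from Qp.)
Qp = P(CO)² / P(CO₂) = (4.68)² / (3.71) = 5.90
Qp = 5.90 > Kp = 1.51, so the reverse reaction proceeds.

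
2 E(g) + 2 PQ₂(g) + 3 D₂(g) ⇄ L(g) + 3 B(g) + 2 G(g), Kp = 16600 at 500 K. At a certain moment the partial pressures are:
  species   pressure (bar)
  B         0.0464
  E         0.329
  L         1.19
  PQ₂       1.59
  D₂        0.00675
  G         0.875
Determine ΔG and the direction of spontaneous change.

Qp = P(L)·P(B)³·P(G)² / (P(E)²·P(PQ₂)²·P(D₂)³) = (1.19)·(0.0464)³·(0.875)² / ((0.329)²·(1.59)²·(0.00675)³) = 1080
ΔG = RT ln(Qp/Kp) = (8.314 J mol⁻¹ K⁻¹)(500 K) × ln(1080/16600)
   = (4.157 kJ/mol)(-2.732) = -11.4 kJ/mol
ΔG < 0, so the forward reaction is spontaneous (proceeds forward).

ΔG = -11.4 kJ/mol; the forward reaction is spontaneous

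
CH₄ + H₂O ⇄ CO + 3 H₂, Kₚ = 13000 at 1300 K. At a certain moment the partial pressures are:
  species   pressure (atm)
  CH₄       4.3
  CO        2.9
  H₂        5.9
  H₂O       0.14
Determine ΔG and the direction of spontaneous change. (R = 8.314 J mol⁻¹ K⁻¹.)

Qₚ = P(CO)·P(H₂)³ / (P(CH₄)·P(H₂O)) = (2.9)·(5.9)³ / ((4.3)·(0.14)) = 989
ΔG = RT ln(Qₚ/Kₚ) = (8.314 J mol⁻¹ K⁻¹)(1300 K) × ln(989/13000)
   = (10.81 kJ/mol)(-2.576) = -27.8 kJ/mol
ΔG < 0, so the forward reaction is spontaneous (proceeds forward).

ΔG = -27.8 kJ/mol; the forward reaction is spontaneous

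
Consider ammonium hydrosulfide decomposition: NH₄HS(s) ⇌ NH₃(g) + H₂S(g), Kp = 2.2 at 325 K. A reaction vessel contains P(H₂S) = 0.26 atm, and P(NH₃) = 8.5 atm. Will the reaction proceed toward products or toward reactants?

neither direction; the system is at equilibrium

(NH₄HS is a pure solid — omitted from Qp.)
Qp = P(NH₃)·P(H₂S) = (8.5)·(0.26) = 2.2
Qp = 2.2 = Kp, so the system is already at equilibrium.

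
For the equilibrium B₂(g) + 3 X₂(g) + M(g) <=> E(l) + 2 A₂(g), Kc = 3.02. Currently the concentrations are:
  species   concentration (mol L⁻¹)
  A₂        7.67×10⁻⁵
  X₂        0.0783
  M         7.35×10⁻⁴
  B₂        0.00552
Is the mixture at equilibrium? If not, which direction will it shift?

(E is a pure liquid — omitted from Qc.)
Qc = [A₂]² / ([B₂]·[X₂]³·[M]) = (7.67×10⁻⁵)² / ((0.00552)·(0.0783)³·(7.35×10⁻⁴)) = 3.02
Qc = 3.02 = Kc; the system is at equilibrium.

yes, at equilibrium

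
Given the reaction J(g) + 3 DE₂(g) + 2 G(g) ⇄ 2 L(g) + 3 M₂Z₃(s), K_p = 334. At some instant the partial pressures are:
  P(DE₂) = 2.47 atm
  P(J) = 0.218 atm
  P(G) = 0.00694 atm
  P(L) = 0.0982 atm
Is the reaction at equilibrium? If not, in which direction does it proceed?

(M₂Z₃ is a pure solid — omitted from Q_p.)
Q_p = P(L)² / (P(J)·P(DE₂)³·P(G)²) = (0.0982)² / ((0.218)·(2.47)³·(0.00694)²) = 60.9
Q_p = 60.9 < K_p = 334, so the forward reaction proceeds.

forward (toward products)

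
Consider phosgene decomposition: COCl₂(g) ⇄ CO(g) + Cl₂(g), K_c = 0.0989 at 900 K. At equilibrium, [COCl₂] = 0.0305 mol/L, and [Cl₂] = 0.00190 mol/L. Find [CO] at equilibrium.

At equilibrium, K_c = [CO]·[Cl₂] / [COCl₂] = 0.0989.
([CO])·(0.00190) / (0.0305) = 0.0989
[CO] = 1.59 mol/L

[CO] = 1.59 mol/L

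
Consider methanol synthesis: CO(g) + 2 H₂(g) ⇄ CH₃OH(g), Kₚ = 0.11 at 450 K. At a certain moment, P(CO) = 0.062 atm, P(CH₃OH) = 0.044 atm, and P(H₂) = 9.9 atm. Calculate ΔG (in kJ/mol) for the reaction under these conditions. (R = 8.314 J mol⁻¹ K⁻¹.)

Qₚ = P(CH₃OH) / (P(CO)·P(H₂)²) = (0.044) / ((0.062)·(9.9)²) = 0.00724
ΔG = RT ln(Qₚ/Kₚ) = (8.314 J mol⁻¹ K⁻¹)(450 K) × ln(0.00724/0.11)
   = (3.741 kJ/mol)(-2.721) = -10.2 kJ/mol
ΔG < 0, so the forward reaction is spontaneous (proceeds forward).

ΔG = -10.2 kJ/mol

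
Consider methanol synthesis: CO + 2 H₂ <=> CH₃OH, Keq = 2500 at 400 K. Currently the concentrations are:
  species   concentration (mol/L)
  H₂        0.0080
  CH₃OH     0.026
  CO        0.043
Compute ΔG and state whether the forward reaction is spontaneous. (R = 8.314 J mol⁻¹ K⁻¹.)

ΔG = 4.42 kJ/mol; the forward reaction is non-spontaneous

Q = [CH₃OH] / ([CO]·[H₂]²) = (0.026) / ((0.043)·(0.0080)²) = 9450
ΔG = RT ln(Q/Keq) = (8.314 J mol⁻¹ K⁻¹)(400 K) × ln(9450/2500)
   = (3.326 kJ/mol)(1.330) = 4.42 kJ/mol
ΔG > 0, so the forward reaction is non-spontaneous (proceeds in reverse).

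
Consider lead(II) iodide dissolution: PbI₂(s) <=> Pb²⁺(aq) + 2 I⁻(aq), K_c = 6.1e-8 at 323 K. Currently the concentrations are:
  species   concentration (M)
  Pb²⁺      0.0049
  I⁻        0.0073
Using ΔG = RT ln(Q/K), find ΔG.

ΔG = 3.90 kJ/mol

(PbI₂ is a pure solid — omitted from Q_c.)
Q_c = [Pb²⁺]·[I⁻]² = (0.0049)·(0.0073)² = 2.61e-7
ΔG = RT ln(Q_c/K_c) = (8.314 J mol⁻¹ K⁻¹)(323 K) × ln(2.61e-7/6.1e-8)
   = (2.685 kJ/mol)(1.454) = 3.90 kJ/mol
ΔG > 0, so the forward reaction is non-spontaneous (proceeds in reverse).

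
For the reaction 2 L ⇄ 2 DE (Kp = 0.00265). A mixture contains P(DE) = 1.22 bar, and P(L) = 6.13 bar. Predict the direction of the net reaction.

Qp = P(DE)² / P(L)² = (1.22)² / (6.13)² = 0.0396
Qp = 0.0396 > Kp = 0.00265, so the reverse reaction proceeds.

in the reverse direction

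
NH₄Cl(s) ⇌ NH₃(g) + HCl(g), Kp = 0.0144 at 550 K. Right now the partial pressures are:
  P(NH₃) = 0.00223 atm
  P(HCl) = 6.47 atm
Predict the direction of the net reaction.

neither direction; the system is at equilibrium

(NH₄Cl is a pure solid — omitted from Qp.)
Qp = P(NH₃)·P(HCl) = (0.00223)·(6.47) = 0.0144
Qp = 0.0144 = Kp, so the system is already at equilibrium.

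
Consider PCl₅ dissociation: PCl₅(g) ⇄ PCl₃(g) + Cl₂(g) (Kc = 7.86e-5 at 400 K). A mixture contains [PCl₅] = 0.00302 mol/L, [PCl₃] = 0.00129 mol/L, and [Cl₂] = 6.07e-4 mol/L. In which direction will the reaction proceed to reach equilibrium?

Qc = [PCl₃]·[Cl₂] / [PCl₅] = (0.00129)·(6.07e-4) / (0.00302) = 2.59e-4
Qc = 2.59e-4 > Kc = 7.86e-5, so the reverse reaction proceeds.

reverse (toward reactants)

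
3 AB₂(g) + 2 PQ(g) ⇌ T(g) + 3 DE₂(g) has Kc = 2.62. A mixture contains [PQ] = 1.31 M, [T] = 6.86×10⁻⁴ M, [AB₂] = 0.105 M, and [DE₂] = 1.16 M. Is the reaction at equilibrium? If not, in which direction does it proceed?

Qc = [T]·[DE₂]³ / ([AB₂]³·[PQ]²) = (6.86×10⁻⁴)·(1.16)³ / ((0.105)³·(1.31)²) = 0.539
Qc = 0.539 < Kc = 2.62, so the forward reaction proceeds.

to the right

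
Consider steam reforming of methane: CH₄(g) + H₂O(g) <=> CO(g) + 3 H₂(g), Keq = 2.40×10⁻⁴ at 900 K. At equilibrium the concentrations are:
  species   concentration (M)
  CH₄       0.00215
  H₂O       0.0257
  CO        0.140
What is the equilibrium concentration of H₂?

At equilibrium, Keq = [CO]·[H₂]³ / ([CH₄]·[H₂O]) = 2.40×10⁻⁴.
(0.140)·([H₂])³ / ((0.00215)·(0.0257)) = 2.40×10⁻⁴
[H₂]³ = 9.47×10⁻⁸ ⇒ [H₂] = 0.00456 M

[H₂] = 0.00456 M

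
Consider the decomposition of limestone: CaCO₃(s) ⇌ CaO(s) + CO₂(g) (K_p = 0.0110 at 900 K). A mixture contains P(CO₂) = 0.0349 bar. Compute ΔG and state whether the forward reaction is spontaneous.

ΔG = 8.64 kJ/mol; the forward reaction is non-spontaneous

(CaCO₃, CaO are pure solids — omitted from Q_p.)
Q_p = P(CO₂) = 0.0349
ΔG = RT ln(Q_p/K_p) = (8.314 J mol⁻¹ K⁻¹)(900 K) × ln(0.0349/0.0110)
   = (7.483 kJ/mol)(1.155) = 8.64 kJ/mol
ΔG > 0, so the forward reaction is non-spontaneous (proceeds in reverse).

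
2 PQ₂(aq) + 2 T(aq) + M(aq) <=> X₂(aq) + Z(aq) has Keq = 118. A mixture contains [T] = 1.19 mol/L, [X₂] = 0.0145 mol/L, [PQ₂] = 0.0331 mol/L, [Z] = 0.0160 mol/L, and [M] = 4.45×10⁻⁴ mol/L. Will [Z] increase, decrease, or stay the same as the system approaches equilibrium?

Q = [X₂]·[Z] / ([PQ₂]²·[T]²·[M]) = (0.0145)·(0.0160) / ((0.0331)²·(1.19)²·(4.45×10⁻⁴)) = 336
Q = 336 > Keq = 118: net reverse reaction.
Z is a product, so it decreases.

decrease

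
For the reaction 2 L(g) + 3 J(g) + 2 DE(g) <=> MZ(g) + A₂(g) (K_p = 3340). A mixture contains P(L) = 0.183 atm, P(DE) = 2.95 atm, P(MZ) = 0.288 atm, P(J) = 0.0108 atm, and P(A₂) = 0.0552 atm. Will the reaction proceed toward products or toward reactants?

Q_p = P(MZ)·P(A₂) / (P(L)²·P(J)³·P(DE)²) = (0.288)·(0.0552) / ((0.183)²·(0.0108)³·(2.95)²) = 43300
Q_p = 43300 > K_p = 3340, so the reverse reaction proceeds.

reverse (toward reactants)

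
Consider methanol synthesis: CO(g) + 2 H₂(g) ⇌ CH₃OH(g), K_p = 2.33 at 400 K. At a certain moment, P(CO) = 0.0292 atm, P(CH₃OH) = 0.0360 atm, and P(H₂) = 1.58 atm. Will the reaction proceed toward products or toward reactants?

Q_p = P(CH₃OH) / (P(CO)·P(H₂)²) = (0.0360) / ((0.0292)·(1.58)²) = 0.494
Q_p = 0.494 < K_p = 2.33, so the forward reaction proceeds.

toward products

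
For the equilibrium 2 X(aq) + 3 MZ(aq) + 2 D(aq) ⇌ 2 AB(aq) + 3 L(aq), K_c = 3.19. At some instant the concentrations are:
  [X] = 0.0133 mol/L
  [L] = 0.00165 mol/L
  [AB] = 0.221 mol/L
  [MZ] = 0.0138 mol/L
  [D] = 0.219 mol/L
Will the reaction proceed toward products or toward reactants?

reverse (toward reactants)

Q_c = [AB]²·[L]³ / ([X]²·[MZ]³·[D]²) = (0.221)²·(0.00165)³ / ((0.0133)²·(0.0138)³·(0.219)²) = 9.84
Q_c = 9.84 > K_c = 3.19, so the reverse reaction proceeds.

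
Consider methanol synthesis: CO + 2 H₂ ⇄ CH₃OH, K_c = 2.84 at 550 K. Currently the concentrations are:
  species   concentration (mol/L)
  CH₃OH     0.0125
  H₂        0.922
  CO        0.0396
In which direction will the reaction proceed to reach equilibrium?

Q_c = [CH₃OH] / ([CO]·[H₂]²) = (0.0125) / ((0.0396)·(0.922)²) = 0.371
Q_c = 0.371 < K_c = 2.84, so the forward reaction proceeds.

toward products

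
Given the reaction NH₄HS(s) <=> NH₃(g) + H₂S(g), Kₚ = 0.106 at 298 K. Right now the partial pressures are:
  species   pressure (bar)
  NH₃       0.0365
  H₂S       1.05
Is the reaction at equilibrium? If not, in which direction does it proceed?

in the forward direction

(NH₄HS is a pure solid — omitted from Qₚ.)
Qₚ = P(NH₃)·P(H₂S) = (0.0365)·(1.05) = 0.0383
Qₚ = 0.0383 < Kₚ = 0.106, so the forward reaction proceeds.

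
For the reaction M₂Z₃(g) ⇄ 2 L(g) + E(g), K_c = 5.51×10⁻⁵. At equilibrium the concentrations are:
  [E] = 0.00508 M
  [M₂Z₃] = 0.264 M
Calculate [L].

[L] = 0.0535 M

At equilibrium, K_c = [L]²·[E] / [M₂Z₃] = 5.51×10⁻⁵.
([L])²·(0.00508) / (0.264) = 5.51×10⁻⁵
[L]² = 0.00286 ⇒ [L] = 0.0535 M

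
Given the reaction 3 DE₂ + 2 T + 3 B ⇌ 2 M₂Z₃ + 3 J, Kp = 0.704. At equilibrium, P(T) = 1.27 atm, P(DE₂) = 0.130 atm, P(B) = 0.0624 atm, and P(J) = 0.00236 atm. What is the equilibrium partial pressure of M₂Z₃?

P(M₂Z₃) = 6.79 atm

At equilibrium, Kp = P(M₂Z₃)²·P(J)³ / (P(DE₂)³·P(T)²·P(B)³) = 0.704.
(P(M₂Z₃))²·(0.00236)³ / ((0.130)³·(1.27)²·(0.0624)³) = 0.704
P(M₂Z₃)² = 46.1 ⇒ P(M₂Z₃) = 6.79 atm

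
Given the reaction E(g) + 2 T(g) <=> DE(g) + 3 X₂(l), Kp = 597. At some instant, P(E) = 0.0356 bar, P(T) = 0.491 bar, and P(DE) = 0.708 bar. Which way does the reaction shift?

to the right

(X₂ is a pure liquid — omitted from Qp.)
Qp = P(DE) / (P(E)·P(T)²) = (0.708) / ((0.0356)·(0.491)²) = 82.5
Qp = 82.5 < Kp = 597, so the forward reaction proceeds.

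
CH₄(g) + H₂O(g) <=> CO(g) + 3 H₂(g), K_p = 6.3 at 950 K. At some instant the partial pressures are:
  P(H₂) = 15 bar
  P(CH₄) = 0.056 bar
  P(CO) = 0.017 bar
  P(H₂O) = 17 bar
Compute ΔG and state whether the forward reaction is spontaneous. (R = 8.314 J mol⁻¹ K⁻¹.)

ΔG = 17.8 kJ/mol; the forward reaction is non-spontaneous

Q_p = P(CO)·P(H₂)³ / (P(CH₄)·P(H₂O)) = (0.017)·(15)³ / ((0.056)·(17)) = 60.3
ΔG = RT ln(Q_p/K_p) = (8.314 J mol⁻¹ K⁻¹)(950 K) × ln(60.3/6.3)
   = (7.898 kJ/mol)(2.259) = 17.8 kJ/mol
ΔG > 0, so the forward reaction is non-spontaneous (proceeds in reverse).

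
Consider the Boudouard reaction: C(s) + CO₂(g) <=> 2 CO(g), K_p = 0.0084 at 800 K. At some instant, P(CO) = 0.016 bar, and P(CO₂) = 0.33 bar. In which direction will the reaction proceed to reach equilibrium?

in the forward direction

(C is a pure solid — omitted from Q_p.)
Q_p = P(CO)² / P(CO₂) = (0.016)² / (0.33) = 7.8×10⁻⁴
Q_p = 7.8×10⁻⁴ < K_p = 0.0084, so the forward reaction proceeds.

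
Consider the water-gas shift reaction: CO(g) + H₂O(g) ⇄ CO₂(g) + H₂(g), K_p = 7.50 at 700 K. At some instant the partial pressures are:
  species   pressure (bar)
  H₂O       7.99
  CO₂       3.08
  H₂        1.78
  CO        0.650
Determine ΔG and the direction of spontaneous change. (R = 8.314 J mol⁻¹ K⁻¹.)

ΔG = -11.4 kJ/mol; the forward reaction is spontaneous

Q_p = P(CO₂)·P(H₂) / (P(CO)·P(H₂O)) = (3.08)·(1.78) / ((0.650)·(7.99)) = 1.06
ΔG = RT ln(Q_p/K_p) = (8.314 J mol⁻¹ K⁻¹)(700 K) × ln(1.06/7.50)
   = (5.820 kJ/mol)(-1.957) = -11.4 kJ/mol
ΔG < 0, so the forward reaction is spontaneous (proceeds forward).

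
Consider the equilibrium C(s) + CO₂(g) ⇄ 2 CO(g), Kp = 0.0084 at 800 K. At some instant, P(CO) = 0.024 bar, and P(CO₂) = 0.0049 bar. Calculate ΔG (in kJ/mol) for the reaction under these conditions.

ΔG = 17.6 kJ/mol

(C is a pure solid — omitted from Qp.)
Qp = P(CO)² / P(CO₂) = (0.024)² / (0.0049) = 0.118
ΔG = RT ln(Qp/Kp) = (8.314 J mol⁻¹ K⁻¹)(800 K) × ln(0.118/0.0084)
   = (6.651 kJ/mol)(2.642) = 17.6 kJ/mol
ΔG > 0, so the forward reaction is non-spontaneous (proceeds in reverse).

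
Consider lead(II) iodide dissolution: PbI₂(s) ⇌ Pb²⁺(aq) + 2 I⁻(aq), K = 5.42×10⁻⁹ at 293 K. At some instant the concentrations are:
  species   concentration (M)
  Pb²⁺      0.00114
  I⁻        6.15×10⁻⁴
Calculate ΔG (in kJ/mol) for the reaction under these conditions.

(PbI₂ is a pure solid — omitted from Q.)
Q = [Pb²⁺]·[I⁻]² = (0.00114)·(6.15×10⁻⁴)² = 4.31×10⁻¹⁰
ΔG = RT ln(Q/K) = (8.314 J mol⁻¹ K⁻¹)(293 K) × ln(4.31×10⁻¹⁰/5.42×10⁻⁹)
   = (2.436 kJ/mol)(-2.532) = -6.17 kJ/mol
ΔG < 0, so the forward reaction is spontaneous (proceeds forward).

ΔG = -6.17 kJ/mol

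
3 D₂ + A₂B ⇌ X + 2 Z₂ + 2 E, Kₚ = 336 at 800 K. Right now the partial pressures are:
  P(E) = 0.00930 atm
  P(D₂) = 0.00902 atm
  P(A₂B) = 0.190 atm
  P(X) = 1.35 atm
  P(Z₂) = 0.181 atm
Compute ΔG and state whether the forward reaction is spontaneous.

Qₚ = P(X)·P(Z₂)²·P(E)² / (P(D₂)³·P(A₂B)) = (1.35)·(0.181)²·(0.00930)² / ((0.00902)³·(0.190)) = 27.4
ΔG = RT ln(Qₚ/Kₚ) = (8.314 J mol⁻¹ K⁻¹)(800 K) × ln(27.4/336)
   = (6.651 kJ/mol)(-2.507) = -16.7 kJ/mol
ΔG < 0, so the forward reaction is spontaneous (proceeds forward).

ΔG = -16.7 kJ/mol; the forward reaction is spontaneous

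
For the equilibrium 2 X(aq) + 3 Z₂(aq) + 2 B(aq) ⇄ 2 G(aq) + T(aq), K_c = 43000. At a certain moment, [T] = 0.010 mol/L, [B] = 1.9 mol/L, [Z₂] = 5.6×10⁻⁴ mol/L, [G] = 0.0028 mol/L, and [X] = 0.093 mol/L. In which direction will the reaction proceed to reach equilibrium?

Q_c = [G]²·[T] / ([X]²·[Z₂]³·[B]²) = (0.0028)²·(0.010) / ((0.093)²·(5.6×10⁻⁴)³·(1.9)²) = 14000
Q_c = 14000 < K_c = 43000, so the forward reaction proceeds.

in the forward direction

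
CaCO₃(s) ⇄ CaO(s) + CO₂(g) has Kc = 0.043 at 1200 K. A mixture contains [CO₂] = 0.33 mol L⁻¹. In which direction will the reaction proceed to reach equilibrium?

toward reactants

(CaCO₃, CaO are pure solids — omitted from Qc.)
Qc = [CO₂] = 0.33
Qc = 0.33 > Kc = 0.043, so the reverse reaction proceeds.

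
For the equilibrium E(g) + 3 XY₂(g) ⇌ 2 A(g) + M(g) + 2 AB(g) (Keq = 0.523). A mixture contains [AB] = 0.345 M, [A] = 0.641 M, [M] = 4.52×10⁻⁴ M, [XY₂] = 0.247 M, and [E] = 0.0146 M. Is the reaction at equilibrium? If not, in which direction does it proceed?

Q = [A]²·[M]·[AB]² / ([E]·[XY₂]³) = (0.641)²·(4.52×10⁻⁴)·(0.345)² / ((0.0146)·(0.247)³) = 0.100
Q = 0.100 < Keq = 0.523, so the forward reaction proceeds.

forward (toward products)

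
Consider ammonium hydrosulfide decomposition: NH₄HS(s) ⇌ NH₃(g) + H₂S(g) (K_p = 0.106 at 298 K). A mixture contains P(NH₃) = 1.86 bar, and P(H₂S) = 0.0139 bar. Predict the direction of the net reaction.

to the right

(NH₄HS is a pure solid — omitted from Q_p.)
Q_p = P(NH₃)·P(H₂S) = (1.86)·(0.0139) = 0.0259
Q_p = 0.0259 < K_p = 0.106, so the forward reaction proceeds.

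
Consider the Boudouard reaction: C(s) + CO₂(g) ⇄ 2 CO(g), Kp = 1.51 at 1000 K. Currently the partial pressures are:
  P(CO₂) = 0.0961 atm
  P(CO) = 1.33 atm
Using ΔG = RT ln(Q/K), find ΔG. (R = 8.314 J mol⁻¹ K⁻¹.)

(C is a pure solid — omitted from Qp.)
Qp = P(CO)² / P(CO₂) = (1.33)² / (0.0961) = 18.4
ΔG = RT ln(Qp/Kp) = (8.314 J mol⁻¹ K⁻¹)(1000 K) × ln(18.4/1.51)
   = (8.314 kJ/mol)(2.500) = 20.8 kJ/mol
ΔG > 0, so the forward reaction is non-spontaneous (proceeds in reverse).

ΔG = 20.8 kJ/mol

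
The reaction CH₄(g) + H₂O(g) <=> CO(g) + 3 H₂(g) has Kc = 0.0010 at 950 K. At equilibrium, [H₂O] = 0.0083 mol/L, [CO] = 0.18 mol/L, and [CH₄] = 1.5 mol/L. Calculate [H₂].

[H₂] = 0.041 mol/L

At equilibrium, Kc = [CO]·[H₂]³ / ([CH₄]·[H₂O]) = 0.0010.
(0.18)·([H₂])³ / ((1.5)·(0.0083)) = 0.0010
[H₂]³ = 6.92e-5 ⇒ [H₂] = 0.041 mol/L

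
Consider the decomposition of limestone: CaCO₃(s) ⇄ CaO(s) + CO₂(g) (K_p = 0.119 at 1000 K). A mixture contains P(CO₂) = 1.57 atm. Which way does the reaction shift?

(CaCO₃, CaO are pure solids — omitted from Q_p.)
Q_p = P(CO₂) = 1.57
Q_p = 1.57 > K_p = 0.119, so the reverse reaction proceeds.

reverse (toward reactants)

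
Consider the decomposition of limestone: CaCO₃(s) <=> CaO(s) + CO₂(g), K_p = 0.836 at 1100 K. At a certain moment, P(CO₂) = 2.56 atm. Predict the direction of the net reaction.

(CaCO₃, CaO are pure solids — omitted from Q_p.)
Q_p = P(CO₂) = 2.56
Q_p = 2.56 > K_p = 0.836, so the reverse reaction proceeds.

to the left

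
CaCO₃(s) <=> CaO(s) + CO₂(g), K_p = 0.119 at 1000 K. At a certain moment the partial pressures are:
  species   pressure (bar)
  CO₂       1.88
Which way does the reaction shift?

in the reverse direction

(CaCO₃, CaO are pure solids — omitted from Q_p.)
Q_p = P(CO₂) = 1.88
Q_p = 1.88 > K_p = 0.119, so the reverse reaction proceeds.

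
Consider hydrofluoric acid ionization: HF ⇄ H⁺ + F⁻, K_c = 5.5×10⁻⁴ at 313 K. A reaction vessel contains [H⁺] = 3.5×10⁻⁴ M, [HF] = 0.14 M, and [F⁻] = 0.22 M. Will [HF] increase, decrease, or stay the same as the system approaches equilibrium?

Q_c = [H⁺]·[F⁻] / [HF] = (3.5×10⁻⁴)·(0.22) / (0.14) = 5.5×10⁻⁴
Q_c = 5.5×10⁻⁴ = K_c; the system is at equilibrium.

stay the same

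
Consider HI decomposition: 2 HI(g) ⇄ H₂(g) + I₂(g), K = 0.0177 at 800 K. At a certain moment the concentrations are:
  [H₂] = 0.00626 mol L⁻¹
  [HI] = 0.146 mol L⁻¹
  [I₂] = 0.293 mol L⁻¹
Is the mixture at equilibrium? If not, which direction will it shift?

Q = [H₂]·[I₂] / [HI]² = (0.00626)·(0.293) / (0.146)² = 0.0860
Q = 0.0860 > K = 0.0177: net reverse reaction.

no; Q > K, reaction proceeds in reverse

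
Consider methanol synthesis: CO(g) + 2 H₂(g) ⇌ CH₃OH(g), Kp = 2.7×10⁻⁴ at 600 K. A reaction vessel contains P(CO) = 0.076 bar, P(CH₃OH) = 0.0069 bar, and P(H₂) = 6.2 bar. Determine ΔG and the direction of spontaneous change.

Qp = P(CH₃OH) / (P(CO)·P(H₂)²) = (0.0069) / ((0.076)·(6.2)²) = 0.00236
ΔG = RT ln(Qp/Kp) = (8.314 J mol⁻¹ K⁻¹)(600 K) × ln(0.00236/2.7×10⁻⁴)
   = (4.988 kJ/mol)(2.168) = 10.8 kJ/mol
ΔG > 0, so the forward reaction is non-spontaneous (proceeds in reverse).

ΔG = 10.8 kJ/mol; the forward reaction is non-spontaneous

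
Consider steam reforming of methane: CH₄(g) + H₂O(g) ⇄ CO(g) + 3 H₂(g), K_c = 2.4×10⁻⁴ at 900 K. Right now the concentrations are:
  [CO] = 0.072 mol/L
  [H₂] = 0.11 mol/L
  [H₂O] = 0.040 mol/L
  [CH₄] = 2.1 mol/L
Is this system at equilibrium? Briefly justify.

no; Q > K, reaction proceeds in reverse

Q_c = [CO]·[H₂]³ / ([CH₄]·[H₂O]) = (0.072)·(0.11)³ / ((2.1)·(0.040)) = 0.0011
Q_c = 0.0011 > K_c = 2.4×10⁻⁴: net reverse reaction.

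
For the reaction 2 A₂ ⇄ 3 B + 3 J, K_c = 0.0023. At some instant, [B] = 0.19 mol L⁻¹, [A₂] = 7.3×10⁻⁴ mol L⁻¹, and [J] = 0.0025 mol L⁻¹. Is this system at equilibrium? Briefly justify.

no; Q < K, reaction proceeds forward

Q_c = [B]³·[J]³ / [A₂]² = (0.19)³·(0.0025)³ / (7.3×10⁻⁴)² = 2.0×10⁻⁴
Q_c = 2.0×10⁻⁴ < K_c = 0.0023: net forward reaction.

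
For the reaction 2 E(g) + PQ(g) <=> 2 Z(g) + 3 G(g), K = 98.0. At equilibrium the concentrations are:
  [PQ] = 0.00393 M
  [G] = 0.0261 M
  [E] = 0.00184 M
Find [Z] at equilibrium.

At equilibrium, K = [Z]²·[G]³ / ([E]²·[PQ]) = 98.0.
([Z])²·(0.0261)³ / ((0.00184)²·(0.00393)) = 98.0
[Z]² = 0.0733 ⇒ [Z] = 0.271 M

[Z] = 0.271 M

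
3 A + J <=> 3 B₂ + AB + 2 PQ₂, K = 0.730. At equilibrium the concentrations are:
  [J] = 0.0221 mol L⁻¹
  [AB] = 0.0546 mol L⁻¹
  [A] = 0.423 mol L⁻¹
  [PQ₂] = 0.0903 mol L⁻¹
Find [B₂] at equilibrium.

At equilibrium, K = [B₂]³·[AB]·[PQ₂]² / ([A]³·[J]) = 0.730.
([B₂])³·(0.0546)·(0.0903)² / ((0.423)³·(0.0221)) = 0.730
[B₂]³ = 2.74 ⇒ [B₂] = 1.40 mol L⁻¹

[B₂] = 1.40 mol L⁻¹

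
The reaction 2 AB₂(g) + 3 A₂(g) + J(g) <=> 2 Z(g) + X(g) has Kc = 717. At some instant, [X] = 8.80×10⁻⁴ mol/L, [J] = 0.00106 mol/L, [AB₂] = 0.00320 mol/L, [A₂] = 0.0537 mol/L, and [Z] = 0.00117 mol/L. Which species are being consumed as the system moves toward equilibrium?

Qc = [Z]²·[X] / ([AB₂]²·[A₂]³·[J]) = (0.00117)²·(8.80×10⁻⁴) / ((0.00320)²·(0.0537)³·(0.00106)) = 717
Qc = 717 = Kc; the system is at equilibrium.

none (at equilibrium)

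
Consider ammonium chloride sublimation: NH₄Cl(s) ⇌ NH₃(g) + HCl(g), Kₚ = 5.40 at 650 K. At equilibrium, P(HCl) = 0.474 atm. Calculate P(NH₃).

(NH₄Cl is a pure solid — omitted from Kₚ.)
At equilibrium, Kₚ = P(NH₃)·P(HCl) = 5.40.
(P(NH₃))·(0.474) = 5.40
P(NH₃) = 11.4 atm

P(NH₃) = 11.4 atm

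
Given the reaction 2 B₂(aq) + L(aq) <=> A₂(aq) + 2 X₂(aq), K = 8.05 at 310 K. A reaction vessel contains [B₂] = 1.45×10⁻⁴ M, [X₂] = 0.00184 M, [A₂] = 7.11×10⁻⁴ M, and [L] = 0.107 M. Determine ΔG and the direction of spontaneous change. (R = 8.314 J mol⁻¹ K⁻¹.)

Q = [A₂]·[X₂]² / ([B₂]²·[L]) = (7.11×10⁻⁴)·(0.00184)² / ((1.45×10⁻⁴)²·(0.107)) = 1.07
ΔG = RT ln(Q/K) = (8.314 J mol⁻¹ K⁻¹)(310 K) × ln(1.07/8.05)
   = (2.577 kJ/mol)(-2.018) = -5.20 kJ/mol
ΔG < 0, so the forward reaction is spontaneous (proceeds forward).

ΔG = -5.20 kJ/mol; the forward reaction is spontaneous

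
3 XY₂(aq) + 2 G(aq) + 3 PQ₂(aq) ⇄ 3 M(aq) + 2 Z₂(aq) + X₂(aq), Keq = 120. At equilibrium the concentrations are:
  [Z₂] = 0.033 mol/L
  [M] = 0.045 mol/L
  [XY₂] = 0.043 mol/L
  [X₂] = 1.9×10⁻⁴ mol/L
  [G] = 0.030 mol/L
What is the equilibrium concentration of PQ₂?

[PQ₂] = 0.013 mol/L

At equilibrium, Keq = [M]³·[Z₂]²·[X₂] / ([XY₂]³·[G]²·[PQ₂]³) = 120.
(0.045)³·(0.033)²·(1.9×10⁻⁴) / ((0.043)³·(0.030)²·([PQ₂])³) = 120
[PQ₂]³ = 2.20×10⁻⁶ ⇒ [PQ₂] = 0.013 mol/L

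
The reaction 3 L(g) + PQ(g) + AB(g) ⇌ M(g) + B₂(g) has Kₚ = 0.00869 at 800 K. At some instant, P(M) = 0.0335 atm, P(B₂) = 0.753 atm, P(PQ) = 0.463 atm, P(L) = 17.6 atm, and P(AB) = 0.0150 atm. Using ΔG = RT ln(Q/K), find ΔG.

ΔG = -17.1 kJ/mol

Qₚ = P(M)·P(B₂) / (P(L)³·P(PQ)·P(AB)) = (0.0335)·(0.753) / ((17.6)³·(0.463)·(0.0150)) = 6.66×10⁻⁴
ΔG = RT ln(Qₚ/Kₚ) = (8.314 J mol⁻¹ K⁻¹)(800 K) × ln(6.66×10⁻⁴/0.00869)
   = (6.651 kJ/mol)(-2.569) = -17.1 kJ/mol
ΔG < 0, so the forward reaction is spontaneous (proceeds forward).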